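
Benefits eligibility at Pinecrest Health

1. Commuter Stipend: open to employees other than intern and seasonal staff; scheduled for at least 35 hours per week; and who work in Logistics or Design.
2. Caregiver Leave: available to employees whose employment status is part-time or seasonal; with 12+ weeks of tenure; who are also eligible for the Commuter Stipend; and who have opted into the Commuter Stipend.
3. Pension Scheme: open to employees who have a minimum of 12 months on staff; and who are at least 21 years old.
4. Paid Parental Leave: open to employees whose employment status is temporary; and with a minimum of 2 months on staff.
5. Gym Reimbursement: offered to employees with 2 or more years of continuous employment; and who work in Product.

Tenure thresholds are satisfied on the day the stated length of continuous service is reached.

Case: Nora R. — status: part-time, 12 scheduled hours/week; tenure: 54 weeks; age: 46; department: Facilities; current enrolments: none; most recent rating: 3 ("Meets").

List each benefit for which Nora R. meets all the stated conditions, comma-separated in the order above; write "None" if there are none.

Pension Scheme

Commuter Stipend — status part-time ✓ (not excluded); 12 hrs/wk < 35 ✗ → not eligible.
Caregiver Leave — status part-time ✓; service 54 weeks ≥ 12 weeks ✓; not eligible for Commuter Stipend ✗ → not eligible.
Pension Scheme — service 54 weeks ≥ 12 months (≈360 days) ✓; age 46 ≥ 21 ✓ → eligible.
Paid Parental Leave — status part-time ✗ (requires temporary) → not eligible.
Gym Reimbursement — service 54 weeks < 2 years (≈730 days) ✗ → not eligible.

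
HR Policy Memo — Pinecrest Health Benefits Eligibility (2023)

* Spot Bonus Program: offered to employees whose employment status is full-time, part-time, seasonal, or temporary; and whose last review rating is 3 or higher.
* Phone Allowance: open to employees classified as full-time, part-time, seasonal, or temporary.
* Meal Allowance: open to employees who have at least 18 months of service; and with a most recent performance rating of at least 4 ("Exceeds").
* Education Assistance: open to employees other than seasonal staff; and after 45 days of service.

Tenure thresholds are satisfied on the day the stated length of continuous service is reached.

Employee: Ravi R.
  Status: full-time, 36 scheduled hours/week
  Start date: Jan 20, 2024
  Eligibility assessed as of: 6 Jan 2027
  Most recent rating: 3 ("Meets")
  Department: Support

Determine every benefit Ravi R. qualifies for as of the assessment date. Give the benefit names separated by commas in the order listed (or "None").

Spot Bonus Program, Phone Allowance, Education Assistance

Service from Jan 20, 2024 to 6 Jan 2027: 1082 days.
Spot Bonus Program — status full-time ✓; rating 3 ≥ 3 ✓ → eligible.
Phone Allowance — status full-time ✓ → eligible.
Meal Allowance — service 1082 days ≥ 18 months (≈540 days) ✓; rating 3 < 4 ✗ → not eligible.
Education Assistance — status full-time ✓ (not excluded); service 1082 days ≥ 45 days ✓ → eligible.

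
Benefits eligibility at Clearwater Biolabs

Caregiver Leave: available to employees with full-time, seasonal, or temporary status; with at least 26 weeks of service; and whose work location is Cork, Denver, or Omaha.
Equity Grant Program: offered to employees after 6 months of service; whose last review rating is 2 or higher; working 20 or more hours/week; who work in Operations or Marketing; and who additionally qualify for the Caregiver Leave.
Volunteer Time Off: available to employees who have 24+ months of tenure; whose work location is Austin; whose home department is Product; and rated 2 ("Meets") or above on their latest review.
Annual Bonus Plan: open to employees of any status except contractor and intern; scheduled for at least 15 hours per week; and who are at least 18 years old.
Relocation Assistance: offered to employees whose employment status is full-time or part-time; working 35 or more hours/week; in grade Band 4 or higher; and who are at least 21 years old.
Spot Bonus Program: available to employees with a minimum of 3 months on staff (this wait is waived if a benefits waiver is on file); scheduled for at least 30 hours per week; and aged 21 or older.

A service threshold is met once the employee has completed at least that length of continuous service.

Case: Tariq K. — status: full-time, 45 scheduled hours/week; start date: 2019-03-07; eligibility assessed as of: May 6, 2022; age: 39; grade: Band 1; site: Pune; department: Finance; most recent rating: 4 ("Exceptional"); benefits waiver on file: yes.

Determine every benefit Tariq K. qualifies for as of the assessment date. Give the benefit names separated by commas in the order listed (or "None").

Annual Bonus Plan, Spot Bonus Program

Service from 2019-03-07 to May 6, 2022: 1156 days.
Caregiver Leave — status full-time ✓; service 1156 days ≥ 26 weeks (≈182 days) ✓; site Pune ✗ (not Cork, Denver, or Omaha) → not eligible.
Equity Grant Program — service 1156 days ≥ 6 months (≈180 days) ✓; rating 4 ≥ 2 ✓; 45 hrs/wk ≥ 20 ✓; dept Finance ✗ → not eligible.
Volunteer Time Off — service 1156 days ≥ 24 months (≈720 days) ✓; site Pune ✗ (not Austin) → not eligible.
Annual Bonus Plan — status full-time ✓ (not excluded); 45 hrs/wk ≥ 15 ✓; age 39 ≥ 18 ✓ → eligible.
Relocation Assistance — status full-time ✓; 45 hrs/wk ≥ 35 ✓; grade Band 1 < Band 4 ✗ → not eligible.
Spot Bonus Program — benefits waiver on file ✓; 45 hrs/wk ≥ 30 ✓; age 39 ≥ 21 ✓ → eligible.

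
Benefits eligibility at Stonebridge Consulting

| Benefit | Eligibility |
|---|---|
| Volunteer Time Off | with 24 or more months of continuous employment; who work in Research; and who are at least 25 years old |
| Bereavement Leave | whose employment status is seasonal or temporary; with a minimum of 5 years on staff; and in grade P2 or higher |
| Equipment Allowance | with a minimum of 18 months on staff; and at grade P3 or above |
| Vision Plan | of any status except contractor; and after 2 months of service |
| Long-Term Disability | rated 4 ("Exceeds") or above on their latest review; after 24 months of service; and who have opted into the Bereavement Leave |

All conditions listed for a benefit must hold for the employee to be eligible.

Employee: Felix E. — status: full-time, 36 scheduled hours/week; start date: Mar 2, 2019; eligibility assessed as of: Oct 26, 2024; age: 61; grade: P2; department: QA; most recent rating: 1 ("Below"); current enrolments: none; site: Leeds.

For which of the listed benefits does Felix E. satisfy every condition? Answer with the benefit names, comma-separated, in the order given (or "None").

Service from Mar 2, 2019 to Oct 26, 2024: 2065 days.
Volunteer Time Off — service 2065 days ≥ 24 months (≈720 days) ✓; dept QA ✗ → not eligible.
Bereavement Leave — status full-time ✗ (requires seasonal or temporary) → not eligible.
Equipment Allowance — service 2065 days ≥ 18 months (≈540 days) ✓; grade P2 < P3 ✗ → not eligible.
Vision Plan — status full-time ✓ (not excluded); service 2065 days ≥ 2 months (≈60 days) ✓ → eligible.
Long-Term Disability — rating 1 < 4 ✗ → not eligible.

Vision Plan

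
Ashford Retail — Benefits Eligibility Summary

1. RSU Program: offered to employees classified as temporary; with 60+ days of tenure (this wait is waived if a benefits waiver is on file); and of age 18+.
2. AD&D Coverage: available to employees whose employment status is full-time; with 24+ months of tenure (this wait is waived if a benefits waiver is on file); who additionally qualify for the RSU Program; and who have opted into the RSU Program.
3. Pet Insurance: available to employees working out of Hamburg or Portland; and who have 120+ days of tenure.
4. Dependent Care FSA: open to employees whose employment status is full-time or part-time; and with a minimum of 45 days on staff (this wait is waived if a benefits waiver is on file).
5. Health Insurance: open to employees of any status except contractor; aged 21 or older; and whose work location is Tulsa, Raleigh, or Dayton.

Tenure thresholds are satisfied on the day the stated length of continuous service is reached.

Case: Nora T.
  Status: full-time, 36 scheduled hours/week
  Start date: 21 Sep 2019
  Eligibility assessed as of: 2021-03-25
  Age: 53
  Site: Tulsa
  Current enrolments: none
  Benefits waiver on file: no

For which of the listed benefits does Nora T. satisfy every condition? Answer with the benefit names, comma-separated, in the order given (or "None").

Service from 21 Sep 2019 to 2021-03-25: 551 days.
RSU Program — status full-time ✗ (requires temporary) → not eligible.
AD&D Coverage — status full-time ✓; no waiver, service 551 days < 24 months (≈720 days) ✗ → not eligible.
Pet Insurance — site Tulsa ✗ (not Hamburg or Portland) → not eligible.
Dependent Care FSA — status full-time ✓; no waiver, service 551 days ≥ 45 days ✓ → eligible.
Health Insurance — status full-time ✓ (not excluded); age 53 ≥ 21 ✓; site Tulsa ✓ → eligible.

Dependent Care FSA, Health Insurance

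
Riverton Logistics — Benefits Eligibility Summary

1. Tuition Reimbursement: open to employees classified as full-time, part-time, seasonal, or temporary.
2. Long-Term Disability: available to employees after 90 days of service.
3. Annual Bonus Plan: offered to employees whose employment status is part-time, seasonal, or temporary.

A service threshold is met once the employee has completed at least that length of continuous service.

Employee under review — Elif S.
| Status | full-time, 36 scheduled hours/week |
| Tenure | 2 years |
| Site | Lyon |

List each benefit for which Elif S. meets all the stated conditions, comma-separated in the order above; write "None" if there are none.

Tuition Reimbursement — status full-time ✓ → eligible.
Long-Term Disability — service 2 years ≥ 90 days ✓ → eligible.
Annual Bonus Plan — status full-time ✗ (requires part-time, seasonal, or temporary) → not eligible.

Tuition Reimbursement, Long-Term Disability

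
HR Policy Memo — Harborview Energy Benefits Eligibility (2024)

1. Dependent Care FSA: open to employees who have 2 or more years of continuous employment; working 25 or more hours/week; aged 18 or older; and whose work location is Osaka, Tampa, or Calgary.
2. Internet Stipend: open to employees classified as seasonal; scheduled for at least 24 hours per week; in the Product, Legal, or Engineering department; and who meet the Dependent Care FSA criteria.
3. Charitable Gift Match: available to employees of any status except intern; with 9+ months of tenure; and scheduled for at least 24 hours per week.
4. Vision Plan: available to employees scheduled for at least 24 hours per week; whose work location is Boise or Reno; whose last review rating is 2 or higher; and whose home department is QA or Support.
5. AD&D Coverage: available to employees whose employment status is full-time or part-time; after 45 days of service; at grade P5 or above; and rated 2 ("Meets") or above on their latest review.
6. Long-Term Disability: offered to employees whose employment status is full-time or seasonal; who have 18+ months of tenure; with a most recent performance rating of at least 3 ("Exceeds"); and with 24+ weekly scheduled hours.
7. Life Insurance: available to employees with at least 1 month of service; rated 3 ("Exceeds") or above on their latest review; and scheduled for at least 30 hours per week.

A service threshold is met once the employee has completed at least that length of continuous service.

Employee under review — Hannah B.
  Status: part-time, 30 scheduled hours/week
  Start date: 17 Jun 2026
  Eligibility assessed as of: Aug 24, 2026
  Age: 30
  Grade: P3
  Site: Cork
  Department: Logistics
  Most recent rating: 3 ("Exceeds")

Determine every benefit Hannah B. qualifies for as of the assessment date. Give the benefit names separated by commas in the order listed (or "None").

Life Insurance

Service from 17 Jun 2026 to Aug 24, 2026: 68 days.
Dependent Care FSA — service 68 days < 2 years (≈730 days) ✗ → not eligible.
Internet Stipend — status part-time ✗ (requires seasonal) → not eligible.
Charitable Gift Match — status part-time ✓ (not excluded); service 68 days < 9 months (≈270 days) ✗ → not eligible.
Vision Plan — 30 hrs/wk ≥ 24 ✓; site Cork ✗ (not Boise or Reno) → not eligible.
AD&D Coverage — status part-time ✓; service 68 days ≥ 45 days ✓; grade P3 < P5 ✗ → not eligible.
Long-Term Disability — status part-time ✗ (requires full-time or seasonal) → not eligible.
Life Insurance — service 68 days ≥ 1 month (≈30 days) ✓; rating 3 ≥ 3 ✓; 30 hrs/wk ≥ 30 ✓ → eligible.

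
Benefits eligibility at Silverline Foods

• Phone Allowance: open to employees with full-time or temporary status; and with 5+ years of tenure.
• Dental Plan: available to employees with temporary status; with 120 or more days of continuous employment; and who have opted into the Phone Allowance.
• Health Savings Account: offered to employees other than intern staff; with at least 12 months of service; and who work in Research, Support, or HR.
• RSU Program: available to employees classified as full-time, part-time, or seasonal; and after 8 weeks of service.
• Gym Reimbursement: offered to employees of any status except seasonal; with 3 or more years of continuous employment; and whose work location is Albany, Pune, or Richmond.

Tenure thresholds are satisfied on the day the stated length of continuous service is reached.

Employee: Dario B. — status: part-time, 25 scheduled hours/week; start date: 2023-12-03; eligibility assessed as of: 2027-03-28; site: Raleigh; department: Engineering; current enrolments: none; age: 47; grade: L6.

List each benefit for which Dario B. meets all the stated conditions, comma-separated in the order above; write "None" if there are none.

RSU Program

Service from 2023-12-03 to 2027-03-28: 1211 days.
Phone Allowance — status part-time ✗ (requires full-time or temporary) → not eligible.
Dental Plan — status part-time ✗ (requires temporary) → not eligible.
Health Savings Account — status part-time ✓ (not excluded); service 1211 days ≥ 12 months (≈360 days) ✓; dept Engineering ✗ → not eligible.
RSU Program — status part-time ✓; service 1211 days ≥ 8 weeks (≈56 days) ✓ → eligible.
Gym Reimbursement — status part-time ✓ (not excluded); service 1211 days ≥ 3 years (≈1095 days) ✓; site Raleigh ✗ (not Albany, Pune, or Richmond) → not eligible.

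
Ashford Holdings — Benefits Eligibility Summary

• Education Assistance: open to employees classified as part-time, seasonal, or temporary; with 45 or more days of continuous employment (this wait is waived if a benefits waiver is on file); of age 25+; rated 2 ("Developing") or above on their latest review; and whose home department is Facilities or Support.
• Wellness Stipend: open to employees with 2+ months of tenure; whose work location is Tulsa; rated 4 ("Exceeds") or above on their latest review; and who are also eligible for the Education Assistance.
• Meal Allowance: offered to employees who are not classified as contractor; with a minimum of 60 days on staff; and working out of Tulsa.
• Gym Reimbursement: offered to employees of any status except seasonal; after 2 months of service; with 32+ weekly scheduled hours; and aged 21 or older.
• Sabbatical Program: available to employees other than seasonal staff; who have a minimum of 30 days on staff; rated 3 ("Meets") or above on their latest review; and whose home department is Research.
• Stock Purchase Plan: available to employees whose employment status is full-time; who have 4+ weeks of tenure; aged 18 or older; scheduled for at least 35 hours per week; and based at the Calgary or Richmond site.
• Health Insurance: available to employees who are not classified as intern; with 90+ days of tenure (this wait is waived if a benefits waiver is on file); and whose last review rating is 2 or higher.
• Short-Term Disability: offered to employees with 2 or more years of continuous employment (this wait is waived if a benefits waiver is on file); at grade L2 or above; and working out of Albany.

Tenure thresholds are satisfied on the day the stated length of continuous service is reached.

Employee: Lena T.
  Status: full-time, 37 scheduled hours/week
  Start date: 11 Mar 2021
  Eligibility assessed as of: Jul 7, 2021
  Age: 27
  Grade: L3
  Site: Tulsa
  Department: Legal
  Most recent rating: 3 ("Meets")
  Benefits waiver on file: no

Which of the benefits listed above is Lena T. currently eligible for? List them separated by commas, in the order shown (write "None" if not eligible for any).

Service from 11 Mar 2021 to Jul 7, 2021: 118 days.
Education Assistance — status full-time ✗ (requires part-time, seasonal, or temporary) → not eligible.
Wellness Stipend — service 118 days ≥ 2 months (≈60 days) ✓; site Tulsa ✓; rating 3 < 4 ✗ → not eligible.
Meal Allowance — status full-time ✓ (not excluded); service 118 days ≥ 60 days ✓; site Tulsa ✓ → eligible.
Gym Reimbursement — status full-time ✓ (not excluded); service 118 days ≥ 2 months (≈60 days) ✓; 37 hrs/wk ≥ 32 ✓; age 27 ≥ 21 ✓ → eligible.
Sabbatical Program — status full-time ✓ (not excluded); service 118 days ≥ 30 days ✓; rating 3 ≥ 3 ✓; dept Legal ✗ → not eligible.
Stock Purchase Plan — status full-time ✓; service 118 days ≥ 4 weeks (≈28 days) ✓; age 27 ≥ 18 ✓; 37 hrs/wk ≥ 35 ✓; site Tulsa ✗ (not Calgary or Richmond) → not eligible.
Health Insurance — status full-time ✓ (not excluded); no waiver, service 118 days ≥ 90 days ✓; rating 3 ≥ 2 ✓ → eligible.
Short-Term Disability — no waiver, service 118 days < 2 years (≈730 days) ✗ → not eligible.

Meal Allowance, Gym Reimbursement, Health Insurance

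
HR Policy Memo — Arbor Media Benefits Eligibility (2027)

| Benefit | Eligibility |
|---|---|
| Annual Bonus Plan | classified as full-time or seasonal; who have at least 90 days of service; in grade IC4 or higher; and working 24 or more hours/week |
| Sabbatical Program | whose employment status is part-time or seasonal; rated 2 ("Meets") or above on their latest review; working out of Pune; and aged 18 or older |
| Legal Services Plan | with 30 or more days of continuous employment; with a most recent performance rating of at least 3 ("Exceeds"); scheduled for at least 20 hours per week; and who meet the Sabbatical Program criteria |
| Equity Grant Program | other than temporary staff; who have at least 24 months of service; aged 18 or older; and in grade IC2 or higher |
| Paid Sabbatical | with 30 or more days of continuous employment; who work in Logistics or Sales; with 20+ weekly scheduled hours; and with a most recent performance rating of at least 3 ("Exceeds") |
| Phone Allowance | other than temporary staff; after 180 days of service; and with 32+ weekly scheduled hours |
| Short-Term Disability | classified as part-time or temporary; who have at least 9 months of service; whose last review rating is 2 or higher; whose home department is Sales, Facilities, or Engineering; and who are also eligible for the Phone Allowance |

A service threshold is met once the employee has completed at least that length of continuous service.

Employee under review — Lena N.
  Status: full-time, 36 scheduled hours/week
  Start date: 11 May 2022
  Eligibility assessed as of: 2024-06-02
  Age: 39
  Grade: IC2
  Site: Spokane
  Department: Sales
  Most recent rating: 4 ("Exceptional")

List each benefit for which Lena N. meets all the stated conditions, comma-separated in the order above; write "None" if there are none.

Equity Grant Program, Paid Sabbatical, Phone Allowance

Service from 11 May 2022 to 2024-06-02: 753 days.
Annual Bonus Plan — status full-time ✓; service 753 days ≥ 90 days ✓; grade IC2 < IC4 ✗ → not eligible.
Sabbatical Program — status full-time ✗ (requires part-time or seasonal) → not eligible.
Legal Services Plan — service 753 days ≥ 30 days ✓; rating 4 ≥ 3 ✓; 36 hrs/wk ≥ 20 ✓; not eligible for Sabbatical Program ✗ → not eligible.
Equity Grant Program — status full-time ✓ (not excluded); service 753 days ≥ 24 months (≈720 days) ✓; age 39 ≥ 18 ✓; grade IC2 ≥ IC2 ✓ → eligible.
Paid Sabbatical — service 753 days ≥ 30 days ✓; dept Sales ✓; 36 hrs/wk ≥ 20 ✓; rating 4 ≥ 3 ✓ → eligible.
Phone Allowance — status full-time ✓ (not excluded); service 753 days ≥ 180 days ✓; 36 hrs/wk ≥ 32 ✓ → eligible.
Short-Term Disability — status full-time ✗ (requires part-time or temporary) → not eligible.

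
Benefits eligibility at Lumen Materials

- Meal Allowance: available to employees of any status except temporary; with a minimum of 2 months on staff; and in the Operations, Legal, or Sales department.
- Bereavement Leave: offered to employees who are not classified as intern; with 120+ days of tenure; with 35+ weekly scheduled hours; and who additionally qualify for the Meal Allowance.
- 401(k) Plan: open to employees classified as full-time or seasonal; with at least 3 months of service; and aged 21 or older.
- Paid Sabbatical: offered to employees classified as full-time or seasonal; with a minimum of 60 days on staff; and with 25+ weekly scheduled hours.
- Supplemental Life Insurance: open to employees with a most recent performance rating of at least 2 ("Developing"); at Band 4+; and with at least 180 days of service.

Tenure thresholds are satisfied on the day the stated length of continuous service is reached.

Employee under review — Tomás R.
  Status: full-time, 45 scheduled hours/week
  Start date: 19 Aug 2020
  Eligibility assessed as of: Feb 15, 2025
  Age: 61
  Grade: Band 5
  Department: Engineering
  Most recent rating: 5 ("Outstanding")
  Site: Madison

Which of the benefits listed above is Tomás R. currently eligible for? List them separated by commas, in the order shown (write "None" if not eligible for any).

401(k) Plan, Paid Sabbatical, Supplemental Life Insurance

Service from 19 Aug 2020 to Feb 15, 2025: 1641 days.
Meal Allowance — status full-time ✓ (not excluded); service 1641 days ≥ 2 months (≈60 days) ✓; dept Engineering ✗ → not eligible.
Bereavement Leave — status full-time ✓ (not excluded); service 1641 days ≥ 120 days ✓; 45 hrs/wk ≥ 35 ✓; not eligible for Meal Allowance ✗ → not eligible.
401(k) Plan — status full-time ✓; service 1641 days ≥ 3 months (≈90 days) ✓; age 61 ≥ 21 ✓ → eligible.
Paid Sabbatical — status full-time ✓; service 1641 days ≥ 60 days ✓; 45 hrs/wk ≥ 25 ✓ → eligible.
Supplemental Life Insurance — rating 5 ≥ 2 ✓; grade Band 5 ≥ Band 4 ✓; service 1641 days ≥ 180 days ✓ → eligible.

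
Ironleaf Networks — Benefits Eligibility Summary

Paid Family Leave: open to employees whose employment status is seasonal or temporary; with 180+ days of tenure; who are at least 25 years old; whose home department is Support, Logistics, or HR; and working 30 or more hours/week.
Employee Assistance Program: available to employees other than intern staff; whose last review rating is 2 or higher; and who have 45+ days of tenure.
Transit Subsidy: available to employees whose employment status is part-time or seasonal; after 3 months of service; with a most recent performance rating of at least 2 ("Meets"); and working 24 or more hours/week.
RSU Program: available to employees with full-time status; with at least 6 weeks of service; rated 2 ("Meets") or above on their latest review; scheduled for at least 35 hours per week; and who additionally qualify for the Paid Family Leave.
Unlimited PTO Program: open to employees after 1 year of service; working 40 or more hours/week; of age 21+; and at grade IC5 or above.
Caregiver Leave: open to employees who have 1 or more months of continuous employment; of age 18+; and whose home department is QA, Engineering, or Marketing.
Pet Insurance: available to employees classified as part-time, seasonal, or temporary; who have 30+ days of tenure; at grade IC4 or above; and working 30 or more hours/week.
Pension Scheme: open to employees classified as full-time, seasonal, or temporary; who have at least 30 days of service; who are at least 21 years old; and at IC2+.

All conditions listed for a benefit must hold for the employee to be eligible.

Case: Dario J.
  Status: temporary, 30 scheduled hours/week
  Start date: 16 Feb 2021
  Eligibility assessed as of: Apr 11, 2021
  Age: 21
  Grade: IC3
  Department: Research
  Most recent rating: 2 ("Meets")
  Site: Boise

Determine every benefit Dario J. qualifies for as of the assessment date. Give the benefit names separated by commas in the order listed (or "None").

Service from 16 Feb 2021 to Apr 11, 2021: 54 days.
Paid Family Leave — status temporary ✓; service 54 days < 180 days ✗ → not eligible.
Employee Assistance Program — status temporary ✓ (not excluded); rating 2 ≥ 2 ✓; service 54 days ≥ 45 days ✓ → eligible.
Transit Subsidy — status temporary ✗ (requires part-time or seasonal) → not eligible.
RSU Program — status temporary ✗ (requires full-time) → not eligible.
Unlimited PTO Program — service 54 days < 1 year (≈365 days) ✗ → not eligible.
Caregiver Leave — service 54 days ≥ 1 month (≈30 days) ✓; age 21 ≥ 18 ✓; dept Research ✗ → not eligible.
Pet Insurance — status temporary ✓; service 54 days ≥ 30 days ✓; grade IC3 < IC4 ✗ → not eligible.
Pension Scheme — status temporary ✓; service 54 days ≥ 30 days ✓; age 21 ≥ 21 ✓; grade IC3 ≥ IC2 ✓ → eligible.

Employee Assistance Program, Pension Scheme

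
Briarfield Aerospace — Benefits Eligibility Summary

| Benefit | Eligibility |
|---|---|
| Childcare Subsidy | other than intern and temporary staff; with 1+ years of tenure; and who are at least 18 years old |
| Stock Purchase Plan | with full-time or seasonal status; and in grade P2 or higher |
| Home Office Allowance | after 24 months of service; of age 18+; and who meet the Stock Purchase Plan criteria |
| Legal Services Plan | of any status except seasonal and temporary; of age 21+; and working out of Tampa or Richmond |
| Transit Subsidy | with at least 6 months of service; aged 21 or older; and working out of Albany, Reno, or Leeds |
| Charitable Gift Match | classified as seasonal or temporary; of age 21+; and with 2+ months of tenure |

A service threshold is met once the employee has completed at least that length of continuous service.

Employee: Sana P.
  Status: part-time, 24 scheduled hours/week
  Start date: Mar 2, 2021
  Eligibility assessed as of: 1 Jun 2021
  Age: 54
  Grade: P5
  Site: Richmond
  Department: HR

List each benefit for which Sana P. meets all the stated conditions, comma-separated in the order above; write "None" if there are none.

Service from Mar 2, 2021 to 1 Jun 2021: 91 days.
Childcare Subsidy — status part-time ✓ (not excluded); service 91 days < 1 year (≈365 days) ✗ → not eligible.
Stock Purchase Plan — status part-time ✗ (requires full-time or seasonal) → not eligible.
Home Office Allowance — service 91 days < 24 months (≈720 days) ✗ → not eligible.
Legal Services Plan — status part-time ✓ (not excluded); age 54 ≥ 21 ✓; site Richmond ✓ → eligible.
Transit Subsidy — service 91 days < 6 months (≈180 days) ✗ → not eligible.
Charitable Gift Match — status part-time ✗ (requires seasonal or temporary) → not eligible.

Legal Services Plan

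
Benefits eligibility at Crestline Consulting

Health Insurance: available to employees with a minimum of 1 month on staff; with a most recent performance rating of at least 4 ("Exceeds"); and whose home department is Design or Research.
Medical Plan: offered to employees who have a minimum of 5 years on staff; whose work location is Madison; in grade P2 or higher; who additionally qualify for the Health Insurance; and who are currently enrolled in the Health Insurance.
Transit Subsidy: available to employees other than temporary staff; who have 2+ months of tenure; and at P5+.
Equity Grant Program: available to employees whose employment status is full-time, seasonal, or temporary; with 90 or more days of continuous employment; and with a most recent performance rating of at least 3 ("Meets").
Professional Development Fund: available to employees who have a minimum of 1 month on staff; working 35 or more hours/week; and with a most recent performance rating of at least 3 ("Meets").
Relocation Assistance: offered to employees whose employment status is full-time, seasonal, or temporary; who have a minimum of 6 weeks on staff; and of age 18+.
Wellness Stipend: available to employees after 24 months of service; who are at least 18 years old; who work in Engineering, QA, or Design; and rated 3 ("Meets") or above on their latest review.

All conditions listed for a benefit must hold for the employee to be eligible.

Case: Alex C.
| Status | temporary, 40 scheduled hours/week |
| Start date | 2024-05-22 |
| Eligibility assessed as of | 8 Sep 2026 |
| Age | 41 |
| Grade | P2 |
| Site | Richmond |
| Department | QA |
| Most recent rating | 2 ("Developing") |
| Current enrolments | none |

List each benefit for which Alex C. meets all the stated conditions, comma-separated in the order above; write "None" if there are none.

Service from 2024-05-22 to 8 Sep 2026: 839 days.
Health Insurance — service 839 days ≥ 1 month (≈30 days) ✓; rating 2 < 4 ✗ → not eligible.
Medical Plan — service 839 days < 5 years (≈1825 days) ✗ → not eligible.
Transit Subsidy — status temporary ✗ (excluded) → not eligible.
Equity Grant Program — status temporary ✓; service 839 days ≥ 90 days ✓; rating 2 < 3 ✗ → not eligible.
Professional Development Fund — service 839 days ≥ 1 month (≈30 days) ✓; 40 hrs/wk ≥ 35 ✓; rating 2 < 3 ✗ → not eligible.
Relocation Assistance — status temporary ✓; service 839 days ≥ 6 weeks (≈42 days) ✓; age 41 ≥ 18 ✓ → eligible.
Wellness Stipend — service 839 days ≥ 24 months (≈720 days) ✓; age 41 ≥ 18 ✓; dept QA ✓; rating 2 < 3 ✗ → not eligible.

Relocation Assistance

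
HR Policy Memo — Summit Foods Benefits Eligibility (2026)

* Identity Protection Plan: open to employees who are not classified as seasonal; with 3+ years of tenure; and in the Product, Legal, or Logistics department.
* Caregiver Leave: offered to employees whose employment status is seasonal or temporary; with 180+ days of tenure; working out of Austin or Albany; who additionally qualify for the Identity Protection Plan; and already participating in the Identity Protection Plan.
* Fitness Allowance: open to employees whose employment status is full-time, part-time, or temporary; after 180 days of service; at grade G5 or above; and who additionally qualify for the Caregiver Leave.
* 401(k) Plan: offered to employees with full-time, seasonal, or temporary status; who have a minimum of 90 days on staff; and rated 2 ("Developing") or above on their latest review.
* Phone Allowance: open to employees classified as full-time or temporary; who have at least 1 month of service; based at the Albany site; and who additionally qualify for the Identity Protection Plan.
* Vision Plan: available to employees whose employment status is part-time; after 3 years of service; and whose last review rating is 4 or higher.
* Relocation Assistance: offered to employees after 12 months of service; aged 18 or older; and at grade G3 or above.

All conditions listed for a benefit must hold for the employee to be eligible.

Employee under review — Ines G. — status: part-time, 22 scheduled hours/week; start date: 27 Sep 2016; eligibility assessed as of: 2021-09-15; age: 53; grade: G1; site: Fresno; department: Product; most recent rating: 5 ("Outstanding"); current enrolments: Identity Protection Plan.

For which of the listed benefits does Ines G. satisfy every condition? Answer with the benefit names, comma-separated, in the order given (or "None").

Identity Protection Plan, Vision Plan

Service from 27 Sep 2016 to 2021-09-15: 1814 days.
Identity Protection Plan — status part-time ✓ (not excluded); service 1814 days ≥ 3 years (≈1095 days) ✓; dept Product ✓ → eligible.
Caregiver Leave — status part-time ✗ (requires seasonal or temporary) → not eligible.
Fitness Allowance — status part-time ✓; service 1814 days ≥ 180 days ✓; grade G1 < G5 ✗ → not eligible.
401(k) Plan — status part-time ✗ (requires full-time, seasonal, or temporary) → not eligible.
Phone Allowance — status part-time ✗ (requires full-time or temporary) → not eligible.
Vision Plan — status part-time ✓; service 1814 days ≥ 3 years (≈1095 days) ✓; rating 5 ≥ 4 ✓ → eligible.
Relocation Assistance — service 1814 days ≥ 12 months (≈360 days) ✓; age 53 ≥ 18 ✓; grade G1 < G3 ✗ → not eligible.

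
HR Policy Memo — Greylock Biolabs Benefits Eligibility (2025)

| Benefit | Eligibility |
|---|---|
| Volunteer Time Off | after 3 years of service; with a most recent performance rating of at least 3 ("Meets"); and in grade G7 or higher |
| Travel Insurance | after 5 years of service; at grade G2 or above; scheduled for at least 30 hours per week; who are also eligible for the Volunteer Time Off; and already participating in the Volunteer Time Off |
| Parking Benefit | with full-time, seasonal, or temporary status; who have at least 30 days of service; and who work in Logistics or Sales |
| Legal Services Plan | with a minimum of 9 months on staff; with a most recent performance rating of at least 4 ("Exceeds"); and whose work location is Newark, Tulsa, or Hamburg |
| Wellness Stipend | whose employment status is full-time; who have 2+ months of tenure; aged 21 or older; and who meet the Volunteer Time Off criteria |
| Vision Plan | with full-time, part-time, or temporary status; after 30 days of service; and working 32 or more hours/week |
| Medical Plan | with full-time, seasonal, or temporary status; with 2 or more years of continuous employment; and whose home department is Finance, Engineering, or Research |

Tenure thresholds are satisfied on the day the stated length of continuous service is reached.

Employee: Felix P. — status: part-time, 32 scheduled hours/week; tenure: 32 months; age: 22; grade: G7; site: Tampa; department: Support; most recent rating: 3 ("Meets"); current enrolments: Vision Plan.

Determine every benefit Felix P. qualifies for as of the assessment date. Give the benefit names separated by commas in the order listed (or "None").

Volunteer Time Off — service 32 months < 3 years (≈1095 days) ✗ → not eligible.
Travel Insurance — service 32 months < 5 years (≈1825 days) ✗ → not eligible.
Parking Benefit — status part-time ✗ (requires full-time, seasonal, or temporary) → not eligible.
Legal Services Plan — service 32 months ≥ 9 months ✓; rating 3 < 4 ✗ → not eligible.
Wellness Stipend — status part-time ✗ (requires full-time) → not eligible.
Vision Plan — status part-time ✓; service 32 months ≥ 30 days ✓; 32 hrs/wk ≥ 32 ✓ → eligible.
Medical Plan — status part-time ✗ (requires full-time, seasonal, or temporary) → not eligible.

Vision Plan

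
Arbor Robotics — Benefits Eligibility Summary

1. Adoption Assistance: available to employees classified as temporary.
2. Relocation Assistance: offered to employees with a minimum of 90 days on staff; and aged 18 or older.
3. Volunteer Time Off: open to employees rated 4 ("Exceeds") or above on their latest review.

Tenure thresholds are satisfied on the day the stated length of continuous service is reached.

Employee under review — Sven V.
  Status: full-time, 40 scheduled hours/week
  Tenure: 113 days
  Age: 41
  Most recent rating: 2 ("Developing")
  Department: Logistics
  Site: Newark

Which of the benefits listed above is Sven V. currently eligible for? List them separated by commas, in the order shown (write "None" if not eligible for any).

Adoption Assistance — status full-time ✗ (requires temporary) → not eligible.
Relocation Assistance — service 113 days ≥ 90 days ✓; age 41 ≥ 18 ✓ → eligible.
Volunteer Time Off — rating 2 < 4 ✗ → not eligible.

Relocation Assistance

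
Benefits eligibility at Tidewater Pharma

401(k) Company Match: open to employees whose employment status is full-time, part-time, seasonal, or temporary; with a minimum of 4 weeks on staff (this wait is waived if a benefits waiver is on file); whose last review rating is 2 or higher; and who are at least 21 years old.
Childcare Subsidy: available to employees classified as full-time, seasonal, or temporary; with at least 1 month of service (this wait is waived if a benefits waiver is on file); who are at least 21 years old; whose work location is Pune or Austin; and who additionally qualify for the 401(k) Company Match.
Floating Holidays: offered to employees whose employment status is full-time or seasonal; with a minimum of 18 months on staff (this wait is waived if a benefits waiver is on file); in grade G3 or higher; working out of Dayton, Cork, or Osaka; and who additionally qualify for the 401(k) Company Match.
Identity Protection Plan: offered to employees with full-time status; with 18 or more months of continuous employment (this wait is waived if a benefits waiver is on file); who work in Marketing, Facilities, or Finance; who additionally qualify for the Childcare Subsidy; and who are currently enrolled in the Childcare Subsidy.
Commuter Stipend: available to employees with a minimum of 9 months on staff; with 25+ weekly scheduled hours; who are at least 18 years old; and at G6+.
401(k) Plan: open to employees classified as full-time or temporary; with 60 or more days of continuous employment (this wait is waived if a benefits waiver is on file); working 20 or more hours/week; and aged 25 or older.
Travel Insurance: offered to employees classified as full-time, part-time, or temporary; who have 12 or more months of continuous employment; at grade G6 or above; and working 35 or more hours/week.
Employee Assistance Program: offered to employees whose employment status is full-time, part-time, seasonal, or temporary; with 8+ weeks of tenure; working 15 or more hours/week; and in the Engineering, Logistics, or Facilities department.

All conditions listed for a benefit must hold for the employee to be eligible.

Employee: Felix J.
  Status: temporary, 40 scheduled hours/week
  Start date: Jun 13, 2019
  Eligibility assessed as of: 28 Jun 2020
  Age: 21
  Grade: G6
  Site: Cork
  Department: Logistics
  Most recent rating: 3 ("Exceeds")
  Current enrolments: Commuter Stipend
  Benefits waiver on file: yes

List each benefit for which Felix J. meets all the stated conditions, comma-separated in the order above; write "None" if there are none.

401(k) Company Match, Commuter Stipend, Travel Insurance, Employee Assistance Program

Service from Jun 13, 2019 to 28 Jun 2020: 381 days.
401(k) Company Match — status temporary ✓; benefits waiver on file ✓; rating 3 ≥ 2 ✓; age 21 ≥ 21 ✓ → eligible.
Childcare Subsidy — status temporary ✓; benefits waiver on file ✓; age 21 ≥ 21 ✓; site Cork ✗ (not Pune or Austin) → not eligible.
Floating Holidays — status temporary ✗ (requires full-time or seasonal) → not eligible.
Identity Protection Plan — status temporary ✗ (requires full-time) → not eligible.
Commuter Stipend — service 381 days ≥ 9 months (≈270 days) ✓; 40 hrs/wk ≥ 25 ✓; age 21 ≥ 18 ✓; grade G6 ≥ G6 ✓ → eligible.
401(k) Plan — status temporary ✓; benefits waiver on file ✓; 40 hrs/wk ≥ 20 ✓; age 21 < 25 ✗ → not eligible.
Travel Insurance — status temporary ✓; service 381 days ≥ 12 months (≈360 days) ✓; grade G6 ≥ G6 ✓; 40 hrs/wk ≥ 35 ✓ → eligible.
Employee Assistance Program — status temporary ✓; service 381 days ≥ 8 weeks (≈56 days) ✓; 40 hrs/wk ≥ 15 ✓; dept Logistics ✓ → eligible.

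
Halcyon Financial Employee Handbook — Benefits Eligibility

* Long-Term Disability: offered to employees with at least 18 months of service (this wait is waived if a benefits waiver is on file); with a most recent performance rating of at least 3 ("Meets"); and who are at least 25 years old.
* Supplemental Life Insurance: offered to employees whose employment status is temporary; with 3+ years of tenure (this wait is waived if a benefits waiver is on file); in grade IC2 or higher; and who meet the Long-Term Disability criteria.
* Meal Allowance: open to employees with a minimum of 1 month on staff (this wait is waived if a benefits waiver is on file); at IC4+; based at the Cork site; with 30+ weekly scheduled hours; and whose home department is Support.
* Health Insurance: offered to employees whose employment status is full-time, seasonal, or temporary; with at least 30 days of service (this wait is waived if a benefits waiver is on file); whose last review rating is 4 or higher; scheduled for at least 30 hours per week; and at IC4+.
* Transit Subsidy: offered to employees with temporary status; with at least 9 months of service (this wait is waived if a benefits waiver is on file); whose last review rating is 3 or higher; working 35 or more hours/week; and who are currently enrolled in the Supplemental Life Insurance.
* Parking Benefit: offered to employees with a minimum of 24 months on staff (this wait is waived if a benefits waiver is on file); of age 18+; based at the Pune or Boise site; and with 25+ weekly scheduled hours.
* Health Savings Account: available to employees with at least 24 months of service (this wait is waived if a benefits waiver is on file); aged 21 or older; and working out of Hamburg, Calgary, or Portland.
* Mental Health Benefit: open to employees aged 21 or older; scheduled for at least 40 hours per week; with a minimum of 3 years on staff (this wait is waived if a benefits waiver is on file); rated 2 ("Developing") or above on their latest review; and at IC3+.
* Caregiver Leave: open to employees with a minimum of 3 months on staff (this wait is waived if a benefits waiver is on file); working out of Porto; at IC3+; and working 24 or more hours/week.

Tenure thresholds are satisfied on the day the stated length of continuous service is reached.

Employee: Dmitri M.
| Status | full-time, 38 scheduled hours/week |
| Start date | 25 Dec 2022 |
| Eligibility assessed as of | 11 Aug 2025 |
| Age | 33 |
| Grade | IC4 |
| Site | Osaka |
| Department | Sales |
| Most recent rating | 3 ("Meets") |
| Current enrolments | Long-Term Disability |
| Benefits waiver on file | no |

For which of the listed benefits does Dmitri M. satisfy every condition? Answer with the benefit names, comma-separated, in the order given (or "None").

Service from 25 Dec 2022 to 11 Aug 2025: 960 days.
Long-Term Disability — no waiver, service 960 days ≥ 18 months (≈540 days) ✓; rating 3 ≥ 3 ✓; age 33 ≥ 25 ✓ → eligible.
Supplemental Life Insurance — status full-time ✗ (requires temporary) → not eligible.
Meal Allowance — no waiver, service 960 days ≥ 1 month (≈30 days) ✓; grade IC4 ≥ IC4 ✓; site Osaka ✗ (not Cork) → not eligible.
Health Insurance — status full-time ✓; no waiver, service 960 days ≥ 30 days ✓; rating 3 < 4 ✗ → not eligible.
Transit Subsidy — status full-time ✗ (requires temporary) → not eligible.
Parking Benefit — no waiver, service 960 days ≥ 24 months (≈720 days) ✓; age 33 ≥ 18 ✓; site Osaka ✗ (not Pune or Boise) → not eligible.
Health Savings Account — no waiver, service 960 days ≥ 24 months (≈720 days) ✓; age 33 ≥ 21 ✓; site Osaka ✗ (not Hamburg, Calgary, or Portland) → not eligible.
Mental Health Benefit — age 33 ≥ 21 ✓; 38 hrs/wk < 40 ✗ → not eligible.
Caregiver Leave — no waiver, service 960 days ≥ 3 months (≈90 days) ✓; site Osaka ✗ (not Porto) → not eligible.

Long-Term Disability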